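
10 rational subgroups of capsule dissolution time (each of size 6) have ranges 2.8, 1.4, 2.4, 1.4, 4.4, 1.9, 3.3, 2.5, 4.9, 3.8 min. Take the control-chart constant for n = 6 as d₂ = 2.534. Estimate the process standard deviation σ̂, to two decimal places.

R̄ = (2.8 + 1.4 + 2.4 + 1.4 + 4.4 + 1.9 + 3.3 + 2.5 + 4.9 + 3.8) / 10 = 2.8800
σ̂ = R̄ / d₂ = 2.8800 / 2.534 = 1.1365

1.14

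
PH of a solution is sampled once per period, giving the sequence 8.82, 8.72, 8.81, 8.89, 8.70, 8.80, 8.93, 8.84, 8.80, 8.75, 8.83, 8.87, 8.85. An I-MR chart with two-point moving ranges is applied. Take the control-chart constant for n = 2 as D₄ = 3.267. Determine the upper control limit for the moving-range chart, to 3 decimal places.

0.275

Moving ranges: 0.10, 0.09, 0.08, 0.19, 0.10, 0.13, 0.09, 0.04, 0.05, 0.08, 0.04, 0.02; M̄R̄ = 1.0100 / 12 = 0.0842
UCL_MR = D₄·M̄R̄ = 3.267 × 0.0842 = 0.2750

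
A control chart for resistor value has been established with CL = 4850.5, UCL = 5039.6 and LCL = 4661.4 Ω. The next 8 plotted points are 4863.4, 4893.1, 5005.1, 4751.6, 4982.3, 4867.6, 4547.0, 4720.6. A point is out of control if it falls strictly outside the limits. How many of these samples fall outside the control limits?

Compare each point to [4661.4, 5039.6]: sample 7 = 4547.0 < LCL.

1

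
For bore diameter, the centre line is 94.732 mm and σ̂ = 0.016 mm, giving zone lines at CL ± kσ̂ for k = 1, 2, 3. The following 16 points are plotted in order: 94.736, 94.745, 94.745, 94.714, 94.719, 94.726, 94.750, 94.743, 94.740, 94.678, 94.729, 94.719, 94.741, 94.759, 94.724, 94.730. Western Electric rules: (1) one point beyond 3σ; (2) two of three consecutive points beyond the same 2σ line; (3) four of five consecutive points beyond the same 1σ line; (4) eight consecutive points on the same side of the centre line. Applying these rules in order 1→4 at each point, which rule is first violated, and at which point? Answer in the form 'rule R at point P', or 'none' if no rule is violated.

rule 1 at point 10

Zone of each point (C = within 1σ̂, B = 1σ̂–2σ̂, A = 2σ̂–3σ̂, * = beyond 3σ̂; sign = side of CL): 1:+C, 2:+C, 3:+C, 4:-B, 5:-C, 6:-C, 7:+B, 8:+C, 9:+C, 10:-*, 11:-C, 12:-C, 13:+C, 14:+B, 15:-C, 16:-C
Rule 1 (one point beyond the 3σ limits) is satisfied at point 10.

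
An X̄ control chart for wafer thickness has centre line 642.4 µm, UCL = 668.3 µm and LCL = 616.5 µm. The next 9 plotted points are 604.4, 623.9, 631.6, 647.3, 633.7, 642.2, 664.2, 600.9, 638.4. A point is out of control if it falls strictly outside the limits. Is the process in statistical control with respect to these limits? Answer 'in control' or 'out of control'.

Compare each point to [616.5, 668.3]: sample 1 = 604.4 < LCL; sample 8 = 600.9 < LCL.

out of control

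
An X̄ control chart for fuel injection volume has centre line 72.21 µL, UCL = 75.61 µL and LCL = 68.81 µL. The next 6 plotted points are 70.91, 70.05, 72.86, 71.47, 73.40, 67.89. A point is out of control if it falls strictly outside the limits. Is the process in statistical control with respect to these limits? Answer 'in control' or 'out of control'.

Compare each point to [68.81, 75.61]: sample 6 = 67.89 < LCL.

out of control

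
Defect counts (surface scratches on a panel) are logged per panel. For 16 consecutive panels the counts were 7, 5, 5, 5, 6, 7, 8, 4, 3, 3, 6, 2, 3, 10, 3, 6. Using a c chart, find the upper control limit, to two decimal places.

12.02

c̄ = (7 + 5 + 5 + 5 + 6 + 7 + 8 + 4 + 3 + 3 + 6 + 2 + 3 + 10 + 3 + 6) / 16 = 83 / 16 = 5.1875
UCL = c̄ + 3√c̄ = 5.1875 + 3 × √5.1875 = 5.1875 + 3 × 2.2776 = 12.0203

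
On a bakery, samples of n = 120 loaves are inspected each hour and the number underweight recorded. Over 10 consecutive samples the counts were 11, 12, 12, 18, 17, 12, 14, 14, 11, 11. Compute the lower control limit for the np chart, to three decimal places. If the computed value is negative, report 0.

p̄ = Σdᵢ / (k·n) = 132 / (10 × 120) = 0.11000
LCL = np̄ − 3·√(np̄(1−p̄)) = 13.2000 − 3 × 3.4275 = 2.9174

2.917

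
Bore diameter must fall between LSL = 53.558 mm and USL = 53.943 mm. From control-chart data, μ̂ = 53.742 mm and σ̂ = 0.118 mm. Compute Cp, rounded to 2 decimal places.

0.54

Cp = (USL − LSL) / (6σ̂) = (53.943 − 53.558) / (6 × 0.118) = 0.3850 / 0.7080 = 0.5438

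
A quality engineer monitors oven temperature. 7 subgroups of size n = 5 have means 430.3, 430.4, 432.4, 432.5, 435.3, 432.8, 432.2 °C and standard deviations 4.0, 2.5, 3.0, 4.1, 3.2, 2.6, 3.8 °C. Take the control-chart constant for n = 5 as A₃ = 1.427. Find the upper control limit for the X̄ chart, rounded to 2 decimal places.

X̄̄ = (430.3 + 430.4 + 432.4 + 432.5 + 435.3 + 432.8 + 432.2) / 7 = 432.2714
s̄ = (4.0 + 2.5 + 3.0 + 4.1 + 3.2 + 2.6 + 3.8) / 7 = 3.3143
UCL = X̄̄ + A₃·s̄ = 432.2714 + 1.427 × 3.3143 = 437.0009

437.00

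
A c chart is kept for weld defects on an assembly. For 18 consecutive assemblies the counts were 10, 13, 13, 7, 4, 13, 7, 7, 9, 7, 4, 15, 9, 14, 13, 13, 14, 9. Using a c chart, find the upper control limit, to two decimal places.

c̄ = (10 + 13 + 13 + 7 + 4 + 13 + 7 + 7 + 9 + 7 + 4 + 15 + 9 + 14 + 13 + 13 + 14 + 9) / 18 = 181 / 18 = 10.0556
UCL = c̄ + 3√c̄ = 10.0556 + 3 × √10.0556 = 10.0556 + 3 × 3.1710 = 19.5687

19.57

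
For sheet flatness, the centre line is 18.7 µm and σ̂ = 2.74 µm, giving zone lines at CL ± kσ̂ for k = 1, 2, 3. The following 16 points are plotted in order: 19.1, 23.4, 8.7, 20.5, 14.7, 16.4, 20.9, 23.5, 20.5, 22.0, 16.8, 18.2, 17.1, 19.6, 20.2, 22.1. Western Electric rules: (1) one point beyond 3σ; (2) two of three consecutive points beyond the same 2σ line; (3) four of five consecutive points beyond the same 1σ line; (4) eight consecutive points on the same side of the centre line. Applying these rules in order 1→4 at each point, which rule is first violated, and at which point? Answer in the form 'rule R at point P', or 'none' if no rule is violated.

Zone of each point (C = within 1σ̂, B = 1σ̂–2σ̂, A = 2σ̂–3σ̂, * = beyond 3σ̂; sign = side of CL): 1:+C, 2:+B, 3:-*, 4:+C, 5:-B, 6:-C, 7:+C, 8:+B, 9:+C, 10:+B, 11:-C, 12:-C, 13:-C, 14:+C, 15:+C, 16:+B
Rule 1 (one point beyond the 3σ limits) is satisfied at point 3.

rule 1 at point 3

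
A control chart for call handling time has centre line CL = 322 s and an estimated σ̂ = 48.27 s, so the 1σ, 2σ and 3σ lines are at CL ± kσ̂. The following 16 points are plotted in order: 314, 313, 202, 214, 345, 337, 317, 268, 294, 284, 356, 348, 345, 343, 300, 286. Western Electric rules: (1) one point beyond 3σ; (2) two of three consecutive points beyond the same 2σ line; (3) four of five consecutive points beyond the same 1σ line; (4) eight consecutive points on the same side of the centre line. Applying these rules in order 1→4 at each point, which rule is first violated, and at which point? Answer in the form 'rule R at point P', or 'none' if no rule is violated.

rule 2 at point 4

Zone of each point (C = within 1σ̂, B = 1σ̂–2σ̂, A = 2σ̂–3σ̂, * = beyond 3σ̂; sign = side of CL): 1:-C, 2:-C, 3:-A, 4:-A, 5:+C, 6:+C, 7:-C, 8:-B, 9:-C, 10:-C, 11:+C, 12:+C, 13:+C, 14:+C, 15:-C, 16:-C
Rule 2 (two of three consecutive points beyond the same 2σ limit) is satisfied at point 4.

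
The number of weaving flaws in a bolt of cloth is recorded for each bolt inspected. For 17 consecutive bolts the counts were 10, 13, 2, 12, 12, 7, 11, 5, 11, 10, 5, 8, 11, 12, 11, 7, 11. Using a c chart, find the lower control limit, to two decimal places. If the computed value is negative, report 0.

0.15

c̄ = (10 + 13 + 2 + 12 + 12 + 7 + 11 + 5 + 11 + 10 + 5 + 8 + 11 + 12 + 11 + 7 + 11) / 17 = 158 / 17 = 9.2941
LCL = c̄ − 3√c̄ = 9.2941 − 3 × 3.0486 = 0.1482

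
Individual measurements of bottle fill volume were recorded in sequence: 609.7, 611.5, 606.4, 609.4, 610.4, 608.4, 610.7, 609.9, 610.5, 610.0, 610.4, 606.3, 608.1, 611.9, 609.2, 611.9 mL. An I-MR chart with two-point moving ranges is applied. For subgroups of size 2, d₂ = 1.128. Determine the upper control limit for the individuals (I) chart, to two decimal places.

615.45

X̄ = (609.7 + 611.5 + 606.4 + 609.4 + 610.4 + 608.4 + 610.7 + 609.9 + 610.5 + 610.0 + 610.4 + 606.3 + 608.1 + 611.9 + 609.2 + 611.9) / 16 = 609.6688
Moving ranges: 1.8, 5.1, 3.0, 1.0, 2.0, 2.3, 0.8, 0.6, 0.5, 0.4, 4.1, 1.8, 3.8, 2.7, 2.7; M̄R̄ = 32.6000 / 15 = 2.1733
UCL = X̄ + 3·M̄R̄/d₂ = 609.6688 + 3 × 2.1733 / 1.128 = 615.4489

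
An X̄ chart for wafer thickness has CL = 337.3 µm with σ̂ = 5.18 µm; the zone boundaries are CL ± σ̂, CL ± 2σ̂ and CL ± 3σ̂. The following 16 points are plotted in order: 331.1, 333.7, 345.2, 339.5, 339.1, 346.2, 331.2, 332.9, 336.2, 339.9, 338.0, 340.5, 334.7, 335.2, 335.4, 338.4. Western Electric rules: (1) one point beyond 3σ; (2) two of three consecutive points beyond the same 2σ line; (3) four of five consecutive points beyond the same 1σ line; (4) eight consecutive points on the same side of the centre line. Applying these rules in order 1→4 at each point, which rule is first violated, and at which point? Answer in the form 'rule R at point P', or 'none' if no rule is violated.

Zone of each point (C = within 1σ̂, B = 1σ̂–2σ̂, A = 2σ̂–3σ̂, * = beyond 3σ̂; sign = side of CL): 1:-B, 2:-C, 3:+B, 4:+C, 5:+C, 6:+B, 7:-B, 8:-C, 9:-C, 10:+C, 11:+C, 12:+C, 13:-C, 14:-C, 15:-C, 16:+C
No rule fires across all 16 points.

none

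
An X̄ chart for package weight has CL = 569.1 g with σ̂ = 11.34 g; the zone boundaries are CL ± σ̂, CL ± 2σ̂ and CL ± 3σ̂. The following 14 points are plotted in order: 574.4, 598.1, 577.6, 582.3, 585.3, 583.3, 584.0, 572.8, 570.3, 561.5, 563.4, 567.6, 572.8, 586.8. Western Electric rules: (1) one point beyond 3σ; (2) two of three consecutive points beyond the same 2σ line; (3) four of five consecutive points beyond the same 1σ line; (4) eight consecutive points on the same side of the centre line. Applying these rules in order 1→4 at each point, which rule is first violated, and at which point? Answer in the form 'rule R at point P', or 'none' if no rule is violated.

rule 3 at point 6

Zone of each point (C = within 1σ̂, B = 1σ̂–2σ̂, A = 2σ̂–3σ̂, * = beyond 3σ̂; sign = side of CL): 1:+C, 2:+A, 3:+C, 4:+B, 5:+B, 6:+B, 7:+B, 8:+C, 9:+C, 10:-C, 11:-C, 12:-C, 13:+C, 14:+B
Rule 3 (four of five consecutive points beyond the same 1σ limit) is satisfied at point 6.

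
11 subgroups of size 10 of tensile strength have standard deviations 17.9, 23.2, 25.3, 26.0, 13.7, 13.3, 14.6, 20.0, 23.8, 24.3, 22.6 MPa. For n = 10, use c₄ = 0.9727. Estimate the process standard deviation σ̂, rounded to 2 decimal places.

21.00

s̄ = (17.9 + 23.2 + 25.3 + 26.0 + 13.7 + 13.3 + 14.6 + 20.0 + 23.8 + 24.3 + 22.6) / 11 = 20.4273
σ̂ = s̄ / c₄ = 20.4273 / 0.9727 = 21.0006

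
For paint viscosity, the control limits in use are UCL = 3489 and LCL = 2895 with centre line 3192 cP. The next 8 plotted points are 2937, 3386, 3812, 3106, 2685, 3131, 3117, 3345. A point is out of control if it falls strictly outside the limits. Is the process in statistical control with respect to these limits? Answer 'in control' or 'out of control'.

Compare each point to [2895, 3489]: sample 3 = 3812 > UCL; sample 5 = 2685 < LCL.

out of control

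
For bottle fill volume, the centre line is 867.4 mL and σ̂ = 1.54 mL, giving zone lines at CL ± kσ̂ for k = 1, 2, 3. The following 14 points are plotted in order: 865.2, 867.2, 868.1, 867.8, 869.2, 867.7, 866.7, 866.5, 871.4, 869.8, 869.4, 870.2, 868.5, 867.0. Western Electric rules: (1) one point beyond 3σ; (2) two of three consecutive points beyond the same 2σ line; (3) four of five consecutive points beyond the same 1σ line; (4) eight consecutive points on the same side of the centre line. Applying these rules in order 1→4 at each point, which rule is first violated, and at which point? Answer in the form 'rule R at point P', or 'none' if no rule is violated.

Zone of each point (C = within 1σ̂, B = 1σ̂–2σ̂, A = 2σ̂–3σ̂, * = beyond 3σ̂; sign = side of CL): 1:-B, 2:-C, 3:+C, 4:+C, 5:+B, 6:+C, 7:-C, 8:-C, 9:+A, 10:+B, 11:+B, 12:+B, 13:+C, 14:-C
Rule 3 (four of five consecutive points beyond the same 1σ limit) is satisfied at point 12.

rule 3 at point 12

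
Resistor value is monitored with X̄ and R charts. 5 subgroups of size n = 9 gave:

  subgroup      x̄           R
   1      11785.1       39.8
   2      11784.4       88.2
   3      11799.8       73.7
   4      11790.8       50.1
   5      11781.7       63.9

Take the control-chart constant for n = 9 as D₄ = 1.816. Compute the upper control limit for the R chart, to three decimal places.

R̄ = (39.8 + 88.2 + 73.7 + 50.1 + 63.9) / 5 = 315.7000 / 5 = 63.1400
UCL_R = D₄·R̄ = 1.816 × 63.1400 = 114.6622

114.662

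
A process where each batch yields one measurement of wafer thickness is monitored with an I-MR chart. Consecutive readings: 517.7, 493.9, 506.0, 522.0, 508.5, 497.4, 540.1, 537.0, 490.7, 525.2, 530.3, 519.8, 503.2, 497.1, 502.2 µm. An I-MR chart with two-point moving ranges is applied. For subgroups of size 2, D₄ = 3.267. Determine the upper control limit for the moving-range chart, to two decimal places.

57.52

Moving ranges: 23.8, 12.1, 16.0, 13.5, 11.1, 42.7, 3.1, 46.3, 34.5, 5.1, 10.5, 16.6, 6.1, 5.1; M̄R̄ = 246.5000 / 14 = 17.6071
UCL_MR = D₄·M̄R̄ = 3.267 × 17.6071 = 57.5225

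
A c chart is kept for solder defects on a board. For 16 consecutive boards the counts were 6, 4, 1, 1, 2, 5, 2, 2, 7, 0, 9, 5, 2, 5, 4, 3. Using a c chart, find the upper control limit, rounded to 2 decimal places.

9.34

c̄ = (6 + 4 + 1 + 1 + 2 + 5 + 2 + 2 + 7 + 0 + 9 + 5 + 2 + 5 + 4 + 3) / 16 = 58 / 16 = 3.6250
UCL = c̄ + 3√c̄ = 3.6250 + 3 × √3.6250 = 3.6250 + 3 × 1.9039 = 9.3368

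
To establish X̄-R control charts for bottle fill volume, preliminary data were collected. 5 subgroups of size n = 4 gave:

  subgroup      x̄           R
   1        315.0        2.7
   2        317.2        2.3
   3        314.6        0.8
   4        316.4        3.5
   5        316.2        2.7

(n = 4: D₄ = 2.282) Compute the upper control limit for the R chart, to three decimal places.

R̄ = (2.7 + 2.3 + 0.8 + 3.5 + 2.7) / 5 = 12.0000 / 5 = 2.4000
UCL_R = D₄·R̄ = 2.282 × 2.4000 = 5.4768

5.477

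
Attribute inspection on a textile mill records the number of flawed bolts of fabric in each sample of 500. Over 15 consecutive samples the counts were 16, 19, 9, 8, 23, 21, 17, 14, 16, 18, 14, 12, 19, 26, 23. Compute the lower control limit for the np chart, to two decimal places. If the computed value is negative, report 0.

4.84

p̄ = Σdᵢ / (k·n) = 255 / (15 × 500) = 0.03400
LCL = np̄ − 3·√(np̄(1−p̄)) = 17.0000 − 3 × 4.0524 = 4.8428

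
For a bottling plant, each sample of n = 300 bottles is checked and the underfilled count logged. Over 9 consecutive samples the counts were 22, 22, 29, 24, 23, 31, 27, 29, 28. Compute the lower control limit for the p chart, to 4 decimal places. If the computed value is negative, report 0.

0.0382

p̄ = Σdᵢ / (k·n) = 235 / (9 × 300) = 0.08704
LCL = p̄ − 3·√(p̄(1−p̄)/n) = 0.08704 − 3 × 0.01627 = 0.03821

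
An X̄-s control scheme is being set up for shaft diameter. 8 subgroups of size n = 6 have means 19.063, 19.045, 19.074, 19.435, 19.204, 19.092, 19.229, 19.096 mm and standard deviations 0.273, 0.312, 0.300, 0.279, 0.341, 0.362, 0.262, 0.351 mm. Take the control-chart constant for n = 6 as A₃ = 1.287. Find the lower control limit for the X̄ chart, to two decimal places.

X̄̄ = (19.063 + 19.045 + 19.074 + 19.435 + 19.204 + 19.092 + 19.229 + 19.096) / 8 = 19.1547
s̄ = (0.273 + 0.312 + 0.300 + 0.279 + 0.341 + 0.362 + 0.262 + 0.351) / 8 = 0.3100
LCL = X̄̄ − A₃·s̄ = 19.1547 − 1.287 × 0.3100 = 18.7558

18.76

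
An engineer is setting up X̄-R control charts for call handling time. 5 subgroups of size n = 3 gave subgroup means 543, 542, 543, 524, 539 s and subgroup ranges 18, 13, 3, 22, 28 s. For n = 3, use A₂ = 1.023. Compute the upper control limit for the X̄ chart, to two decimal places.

X̄̄ = (543 + 542 + 543 + 524 + 539) / 5 = 2691.0000 / 5 = 538.2000
R̄ = (18 + 13 + 3 + 22 + 28) / 5 = 84.0000 / 5 = 16.8000
UCL = X̄̄ + A₂·R̄ = 538.2000 + 1.023 × 16.8000 = 555.3864

555.39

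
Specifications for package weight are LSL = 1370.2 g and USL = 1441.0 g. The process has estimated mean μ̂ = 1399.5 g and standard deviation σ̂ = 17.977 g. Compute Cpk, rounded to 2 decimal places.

Cpu = (USL − μ̂) / (3σ̂) = (1441.0 − 1399.5) / (3 × 17.977) = 0.7695; Cpl = (μ̂ − LSL) / (3σ̂) = (1399.5 − 1370.2) / (3 × 17.977) = 0.5433; Cpk = min(Cpu, Cpl) = 0.5433

0.54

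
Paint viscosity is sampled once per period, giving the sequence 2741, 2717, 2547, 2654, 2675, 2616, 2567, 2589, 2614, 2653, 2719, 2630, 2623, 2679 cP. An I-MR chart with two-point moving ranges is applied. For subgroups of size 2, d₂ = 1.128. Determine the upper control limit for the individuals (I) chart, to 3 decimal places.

X̄ = (2741 + 2717 + 2547 + 2654 + 2675 + 2616 + 2567 + 2589 + 2614 + 2653 + 2719 + 2630 + 2623 + 2679) / 14 = 2644.5714
Moving ranges: 24, 170, 107, 21, 59, 49, 22, 25, 39, 66, 89, 7, 56; M̄R̄ = 734.0000 / 13 = 56.4615
UCL = X̄ + 3·M̄R̄/d₂ = 2644.5714 + 3 × 56.4615 / 1.128 = 2794.7351

2794.735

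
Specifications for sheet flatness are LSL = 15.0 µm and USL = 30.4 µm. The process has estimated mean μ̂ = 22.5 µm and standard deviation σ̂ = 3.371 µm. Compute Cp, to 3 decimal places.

Cp = (USL − LSL) / (6σ̂) = (30.4 − 15.0) / (6 × 3.371) = 15.4000 / 20.2260 = 0.7614

0.761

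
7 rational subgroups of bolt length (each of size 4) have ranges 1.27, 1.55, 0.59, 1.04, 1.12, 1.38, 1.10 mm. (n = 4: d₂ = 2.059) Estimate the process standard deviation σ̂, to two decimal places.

R̄ = (1.27 + 1.55 + 0.59 + 1.04 + 1.12 + 1.38 + 1.10) / 7 = 1.1500
σ̂ = R̄ / d₂ = 1.1500 / 2.059 = 0.5585

0.56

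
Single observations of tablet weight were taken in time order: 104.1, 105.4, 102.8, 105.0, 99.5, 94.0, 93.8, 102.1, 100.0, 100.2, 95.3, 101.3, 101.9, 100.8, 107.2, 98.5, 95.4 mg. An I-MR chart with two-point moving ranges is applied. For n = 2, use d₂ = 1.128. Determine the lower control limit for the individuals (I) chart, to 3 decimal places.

90.672

X̄ = (104.1 + 105.4 + 102.8 + 105.0 + 99.5 + 94.0 + 93.8 + 102.1 + 100.0 + 100.2 + 95.3 + 101.3 + 101.9 + 100.8 + 107.2 + 98.5 + 95.4) / 17 = 100.4294
Moving ranges: 1.3, 2.6, 2.2, 5.5, 5.5, 0.2, 8.3, 2.1, 0.2, 4.9, 6.0, 0.6, 1.1, 6.4, 8.7, 3.1; M̄R̄ = 58.7000 / 16 = 3.6688
LCL = X̄ − 3·M̄R̄/d₂ = 100.4294 − 3 × 3.6688 / 1.128 = 90.6721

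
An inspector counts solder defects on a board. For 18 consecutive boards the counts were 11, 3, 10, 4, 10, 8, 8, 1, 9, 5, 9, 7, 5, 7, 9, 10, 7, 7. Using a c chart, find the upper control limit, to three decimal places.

c̄ = (11 + 3 + 10 + 4 + 10 + 8 + 8 + 1 + 9 + 5 + 9 + 7 + 5 + 7 + 9 + 10 + 7 + 7) / 18 = 130 / 18 = 7.2222
UCL = c̄ + 3√c̄ = 7.2222 + 3 × √7.2222 = 7.2222 + 3 × 2.6874 = 15.2845

15.284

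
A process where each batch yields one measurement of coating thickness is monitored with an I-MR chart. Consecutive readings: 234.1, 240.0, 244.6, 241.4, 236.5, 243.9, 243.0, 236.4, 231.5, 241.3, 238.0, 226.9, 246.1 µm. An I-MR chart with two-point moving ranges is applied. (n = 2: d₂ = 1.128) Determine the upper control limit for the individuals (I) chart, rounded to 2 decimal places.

X̄ = (234.1 + 240.0 + 244.6 + 241.4 + 236.5 + 243.9 + 243.0 + 236.4 + 231.5 + 241.3 + 238.0 + 226.9 + 246.1) / 13 = 238.7462
Moving ranges: 5.9, 4.6, 3.2, 4.9, 7.4, 0.9, 6.6, 4.9, 9.8, 3.3, 11.1, 19.2; M̄R̄ = 81.8000 / 12 = 6.8167
UCL = X̄ + 3·M̄R̄/d₂ = 238.7462 + 3 × 6.8167 / 1.128 = 256.8756

256.88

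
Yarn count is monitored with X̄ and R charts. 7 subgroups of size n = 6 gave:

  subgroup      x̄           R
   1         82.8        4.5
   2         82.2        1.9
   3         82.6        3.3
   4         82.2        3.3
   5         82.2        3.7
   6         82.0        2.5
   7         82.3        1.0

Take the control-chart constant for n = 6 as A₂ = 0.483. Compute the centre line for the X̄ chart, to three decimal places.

X̄̄ = (82.8 + 82.2 + 82.6 + 82.2 + 82.2 + 82.0 + 82.3) / 7 = 576.3000 / 7 = 82.3286
CL = X̄̄ = 82.3286

82.329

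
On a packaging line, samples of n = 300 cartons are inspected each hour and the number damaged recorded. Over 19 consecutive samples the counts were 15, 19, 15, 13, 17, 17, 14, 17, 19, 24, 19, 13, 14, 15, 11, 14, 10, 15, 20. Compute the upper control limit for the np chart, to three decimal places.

27.463

p̄ = Σdᵢ / (k·n) = 301 / (19 × 300) = 0.05281
UCL = np̄ + 3·√(np̄(1−p̄)) = 15.8421 + 3 × √(15.8421×0.94719) = 15.8421 + 3 × 3.8737 = 27.4632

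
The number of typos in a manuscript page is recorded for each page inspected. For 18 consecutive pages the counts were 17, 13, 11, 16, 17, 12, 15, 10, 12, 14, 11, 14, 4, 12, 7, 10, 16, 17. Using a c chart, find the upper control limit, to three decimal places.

c̄ = (17 + 13 + 11 + 16 + 17 + 12 + 15 + 10 + 12 + 14 + 11 + 14 + 4 + 12 + 7 + 10 + 16 + 17) / 18 = 228 / 18 = 12.6667
UCL = c̄ + 3√c̄ = 12.6667 + 3 × √12.6667 = 12.6667 + 3 × 3.5590 = 23.3437

23.344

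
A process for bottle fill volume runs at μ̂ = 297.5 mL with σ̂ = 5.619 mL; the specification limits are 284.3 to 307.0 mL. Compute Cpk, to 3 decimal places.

0.564

Cpu = (USL − μ̂) / (3σ̂) = (307.0 − 297.5) / (3 × 5.619) = 0.5636; Cpl = (μ̂ − LSL) / (3σ̂) = (297.5 − 284.3) / (3 × 5.619) = 0.7831; Cpk = min(Cpu, Cpl) = 0.5636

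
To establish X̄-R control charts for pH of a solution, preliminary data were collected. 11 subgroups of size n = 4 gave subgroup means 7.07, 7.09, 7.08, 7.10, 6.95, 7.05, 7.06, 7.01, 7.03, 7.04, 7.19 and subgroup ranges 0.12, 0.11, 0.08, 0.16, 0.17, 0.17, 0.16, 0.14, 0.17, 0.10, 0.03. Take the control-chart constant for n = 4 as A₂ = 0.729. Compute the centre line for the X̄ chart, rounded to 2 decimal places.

X̄̄ = (7.07 + 7.09 + 7.08 + 7.10 + 6.95 + 7.05 + 7.06 + 7.01 + 7.03 + 7.04 + 7.19) / 11 = 77.6700 / 11 = 7.0609
CL = X̄̄ = 7.0609

7.06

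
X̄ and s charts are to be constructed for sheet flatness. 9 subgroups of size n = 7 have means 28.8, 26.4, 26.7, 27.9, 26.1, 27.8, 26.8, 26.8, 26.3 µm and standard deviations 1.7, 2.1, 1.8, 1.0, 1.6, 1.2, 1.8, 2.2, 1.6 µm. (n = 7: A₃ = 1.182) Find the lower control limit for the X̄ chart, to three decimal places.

X̄̄ = (28.8 + 26.4 + 26.7 + 27.9 + 26.1 + 27.8 + 26.8 + 26.8 + 26.3) / 9 = 27.0667
s̄ = (1.7 + 2.1 + 1.8 + 1.0 + 1.6 + 1.2 + 1.8 + 2.2 + 1.6) / 9 = 1.6667
LCL = X̄̄ − A₃·s̄ = 27.0667 − 1.182 × 1.6667 = 25.0967

25.097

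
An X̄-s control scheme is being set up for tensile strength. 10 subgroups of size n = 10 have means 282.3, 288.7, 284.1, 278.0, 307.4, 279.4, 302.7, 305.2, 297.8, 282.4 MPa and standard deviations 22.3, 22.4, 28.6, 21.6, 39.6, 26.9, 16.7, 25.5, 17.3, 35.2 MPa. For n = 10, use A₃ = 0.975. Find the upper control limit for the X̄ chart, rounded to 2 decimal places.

315.77

X̄̄ = (282.3 + 288.7 + 284.1 + 278.0 + 307.4 + 279.4 + 302.7 + 305.2 + 297.8 + 282.4) / 10 = 290.8000
s̄ = (22.3 + 22.4 + 28.6 + 21.6 + 39.6 + 26.9 + 16.7 + 25.5 + 17.3 + 35.2) / 10 = 25.6100
UCL = X̄̄ + A₃·s̄ = 290.8000 + 0.975 × 25.6100 = 315.7697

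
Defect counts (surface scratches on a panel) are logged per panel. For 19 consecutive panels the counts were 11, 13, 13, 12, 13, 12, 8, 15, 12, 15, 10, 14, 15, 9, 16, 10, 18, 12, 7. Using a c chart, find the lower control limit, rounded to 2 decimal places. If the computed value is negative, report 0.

c̄ = (11 + 13 + 13 + 12 + 13 + 12 + 8 + 15 + 12 + 15 + 10 + 14 + 15 + 9 + 16 + 10 + 18 + 12 + 7) / 19 = 235 / 19 = 12.3684
LCL = c̄ − 3√c̄ = 12.3684 − 3 × 3.5169 = 1.8178

1.82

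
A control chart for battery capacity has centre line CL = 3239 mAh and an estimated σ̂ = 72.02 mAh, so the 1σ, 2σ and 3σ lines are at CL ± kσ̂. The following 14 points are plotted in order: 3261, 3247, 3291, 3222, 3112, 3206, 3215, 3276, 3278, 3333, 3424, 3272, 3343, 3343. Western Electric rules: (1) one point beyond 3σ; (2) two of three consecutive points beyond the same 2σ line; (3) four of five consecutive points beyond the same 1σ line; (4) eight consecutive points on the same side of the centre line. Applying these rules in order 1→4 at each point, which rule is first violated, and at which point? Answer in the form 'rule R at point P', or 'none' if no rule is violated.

Zone of each point (C = within 1σ̂, B = 1σ̂–2σ̂, A = 2σ̂–3σ̂, * = beyond 3σ̂; sign = side of CL): 1:+C, 2:+C, 3:+C, 4:-C, 5:-B, 6:-C, 7:-C, 8:+C, 9:+C, 10:+B, 11:+A, 12:+C, 13:+B, 14:+B
Rule 3 (four of five consecutive points beyond the same 1σ limit) is satisfied at point 14.

rule 3 at point 14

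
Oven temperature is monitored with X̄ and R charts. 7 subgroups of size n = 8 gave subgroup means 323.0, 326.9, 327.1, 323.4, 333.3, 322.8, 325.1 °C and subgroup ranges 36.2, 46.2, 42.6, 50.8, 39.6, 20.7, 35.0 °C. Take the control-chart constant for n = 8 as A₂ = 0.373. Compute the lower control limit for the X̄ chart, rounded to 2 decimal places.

311.50

X̄̄ = (323.0 + 326.9 + 327.1 + 323.4 + 333.3 + 322.8 + 325.1) / 7 = 2281.6000 / 7 = 325.9429
R̄ = (36.2 + 46.2 + 42.6 + 50.8 + 39.6 + 20.7 + 35.0) / 7 = 271.1000 / 7 = 38.7286
LCL = X̄̄ − A₂·R̄ = 325.9429 − 0.373 × 38.7286 = 311.4971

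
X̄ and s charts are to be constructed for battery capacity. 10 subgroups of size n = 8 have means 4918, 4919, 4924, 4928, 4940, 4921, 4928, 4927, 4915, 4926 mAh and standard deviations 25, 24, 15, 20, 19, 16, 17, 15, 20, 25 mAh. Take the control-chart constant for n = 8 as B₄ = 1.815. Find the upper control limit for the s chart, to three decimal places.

35.574

s̄ = (25 + 24 + 15 + 20 + 19 + 16 + 17 + 15 + 20 + 25) / 10 = 19.6000
UCL_s = B₄·s̄ = 1.815 × 19.6000 = 35.5740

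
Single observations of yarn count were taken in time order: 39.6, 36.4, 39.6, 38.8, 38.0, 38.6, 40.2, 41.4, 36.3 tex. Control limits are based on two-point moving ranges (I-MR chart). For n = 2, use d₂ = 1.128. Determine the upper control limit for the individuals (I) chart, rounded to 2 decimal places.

44.25

X̄ = (39.6 + 36.4 + 39.6 + 38.8 + 38.0 + 38.6 + 40.2 + 41.4 + 36.3) / 9 = 38.7667
Moving ranges: 3.2, 3.2, 0.8, 0.8, 0.6, 1.6, 1.2, 5.1; M̄R̄ = 16.5000 / 8 = 2.0625
UCL = X̄ + 3·M̄R̄/d₂ = 38.7667 + 3 × 2.0625 / 1.128 = 44.2520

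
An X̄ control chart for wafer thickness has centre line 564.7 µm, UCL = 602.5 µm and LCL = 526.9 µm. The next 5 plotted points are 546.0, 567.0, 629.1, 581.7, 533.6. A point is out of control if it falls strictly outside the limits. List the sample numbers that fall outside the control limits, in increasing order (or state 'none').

3

Compare each point to [526.9, 602.5]: sample 3 = 629.1 > UCL.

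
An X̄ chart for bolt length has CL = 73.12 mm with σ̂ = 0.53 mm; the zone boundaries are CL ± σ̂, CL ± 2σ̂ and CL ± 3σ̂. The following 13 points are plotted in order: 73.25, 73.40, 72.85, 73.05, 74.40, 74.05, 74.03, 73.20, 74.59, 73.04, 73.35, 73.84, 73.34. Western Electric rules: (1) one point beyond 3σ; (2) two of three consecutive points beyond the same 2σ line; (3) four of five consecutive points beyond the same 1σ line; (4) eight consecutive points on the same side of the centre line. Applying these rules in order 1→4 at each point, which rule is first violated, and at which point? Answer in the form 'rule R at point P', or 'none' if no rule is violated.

Zone of each point (C = within 1σ̂, B = 1σ̂–2σ̂, A = 2σ̂–3σ̂, * = beyond 3σ̂; sign = side of CL): 1:+C, 2:+C, 3:-C, 4:-C, 5:+A, 6:+B, 7:+B, 8:+C, 9:+A, 10:-C, 11:+C, 12:+B, 13:+C
Rule 3 (four of five consecutive points beyond the same 1σ limit) is satisfied at point 9.

rule 3 at point 9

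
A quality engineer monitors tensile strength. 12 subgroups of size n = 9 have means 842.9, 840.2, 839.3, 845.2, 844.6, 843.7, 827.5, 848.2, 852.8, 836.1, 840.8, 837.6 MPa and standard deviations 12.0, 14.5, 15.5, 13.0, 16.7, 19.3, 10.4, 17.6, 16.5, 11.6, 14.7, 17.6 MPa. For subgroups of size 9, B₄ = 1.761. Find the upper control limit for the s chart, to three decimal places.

s̄ = (12.0 + 14.5 + 15.5 + 13.0 + 16.7 + 19.3 + 10.4 + 17.6 + 16.5 + 11.6 + 14.7 + 17.6) / 12 = 14.9500
UCL_s = B₄·s̄ = 1.761 × 14.9500 = 26.3270

26.327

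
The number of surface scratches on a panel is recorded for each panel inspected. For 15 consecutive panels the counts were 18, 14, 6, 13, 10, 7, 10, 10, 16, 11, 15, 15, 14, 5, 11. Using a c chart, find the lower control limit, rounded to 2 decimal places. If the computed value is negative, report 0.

c̄ = (18 + 14 + 6 + 13 + 10 + 7 + 10 + 10 + 16 + 11 + 15 + 15 + 14 + 5 + 11) / 15 = 175 / 15 = 11.6667
LCL = c̄ − 3√c̄ = 11.6667 − 3 × 3.4157 = 1.4197

1.42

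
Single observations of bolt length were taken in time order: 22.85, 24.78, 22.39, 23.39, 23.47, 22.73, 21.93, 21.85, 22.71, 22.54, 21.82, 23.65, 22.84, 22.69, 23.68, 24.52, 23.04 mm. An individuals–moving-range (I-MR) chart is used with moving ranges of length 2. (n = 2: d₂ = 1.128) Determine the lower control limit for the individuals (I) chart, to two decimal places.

20.52

X̄ = (22.85 + 24.78 + 22.39 + 23.39 + 23.47 + 22.73 + 21.93 + 21.85 + 22.71 + 22.54 + 21.82 + 23.65 + 22.84 + 22.69 + 23.68 + 24.52 + 23.04) / 17 = 22.9929
Moving ranges: 1.93, 2.39, 1.00, 0.08, 0.74, 0.80, 0.08, 0.86, 0.17, 0.72, 1.83, 0.81, 0.15, 0.99, 0.84, 1.48; M̄R̄ = 14.8700 / 16 = 0.9294
LCL = X̄ − 3·M̄R̄/d₂ = 22.9929 − 3 × 0.9294 / 1.128 = 20.5212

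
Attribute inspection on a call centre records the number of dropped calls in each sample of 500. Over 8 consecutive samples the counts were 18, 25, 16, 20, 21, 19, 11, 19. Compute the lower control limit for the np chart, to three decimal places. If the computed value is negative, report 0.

p̄ = Σdᵢ / (k·n) = 149 / (8 × 500) = 0.03725
LCL = np̄ − 3·√(np̄(1−p̄)) = 18.6250 − 3 × 4.2345 = 5.9214

5.921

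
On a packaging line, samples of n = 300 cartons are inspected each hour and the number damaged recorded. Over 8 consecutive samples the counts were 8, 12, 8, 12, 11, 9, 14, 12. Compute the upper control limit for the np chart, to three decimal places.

p̄ = Σdᵢ / (k·n) = 86 / (8 × 300) = 0.03583
UCL = np̄ + 3·√(np̄(1−p̄)) = 10.7500 + 3 × √(10.7500×0.96417) = 10.7500 + 3 × 3.2194 = 20.4083

20.408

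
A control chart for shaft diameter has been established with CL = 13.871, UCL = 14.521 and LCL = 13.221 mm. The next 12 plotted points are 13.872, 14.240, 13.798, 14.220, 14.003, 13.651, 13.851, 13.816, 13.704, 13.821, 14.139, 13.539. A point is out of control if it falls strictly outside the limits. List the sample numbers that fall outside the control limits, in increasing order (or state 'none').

All 12 points lie within [13.221, 14.521].

none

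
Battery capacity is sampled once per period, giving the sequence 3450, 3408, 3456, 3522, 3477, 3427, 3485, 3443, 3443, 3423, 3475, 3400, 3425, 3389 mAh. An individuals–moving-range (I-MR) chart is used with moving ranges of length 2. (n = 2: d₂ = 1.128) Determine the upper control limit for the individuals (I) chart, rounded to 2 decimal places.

X̄ = (3450 + 3408 + 3456 + 3522 + 3477 + 3427 + 3485 + 3443 + 3443 + 3423 + 3475 + 3400 + 3425 + 3389) / 14 = 3444.5000
Moving ranges: 42, 48, 66, 45, 50, 58, 42, 0, 20, 52, 75, 25, 36; M̄R̄ = 559.0000 / 13 = 43.0000
UCL = X̄ + 3·M̄R̄/d₂ = 3444.5000 + 3 × 43.0000 / 1.128 = 3558.8617

3558.86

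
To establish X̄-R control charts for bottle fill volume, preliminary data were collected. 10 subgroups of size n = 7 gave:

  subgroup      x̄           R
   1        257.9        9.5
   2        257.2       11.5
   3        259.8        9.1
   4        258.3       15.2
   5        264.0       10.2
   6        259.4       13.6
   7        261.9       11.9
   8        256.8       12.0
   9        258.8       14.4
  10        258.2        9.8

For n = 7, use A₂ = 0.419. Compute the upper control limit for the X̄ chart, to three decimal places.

264.141

X̄̄ = (257.9 + 257.2 + 259.8 + 258.3 + 264.0 + 259.4 + 261.9 + 256.8 + 258.8 + 258.2) / 10 = 2592.3000 / 10 = 259.2300
R̄ = (9.5 + 11.5 + 9.1 + 15.2 + 10.2 + 13.6 + 11.9 + 12.0 + 14.4 + 9.8) / 10 = 117.2000 / 10 = 11.7200
UCL = X̄̄ + A₂·R̄ = 259.2300 + 0.419 × 11.7200 = 264.1407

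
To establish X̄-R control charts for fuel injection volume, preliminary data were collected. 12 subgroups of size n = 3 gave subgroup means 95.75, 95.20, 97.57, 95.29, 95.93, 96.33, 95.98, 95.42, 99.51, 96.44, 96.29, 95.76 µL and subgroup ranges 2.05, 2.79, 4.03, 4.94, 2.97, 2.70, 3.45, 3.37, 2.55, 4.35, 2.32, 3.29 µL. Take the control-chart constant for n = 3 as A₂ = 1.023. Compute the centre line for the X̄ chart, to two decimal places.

X̄̄ = (95.75 + 95.20 + 97.57 + 95.29 + 95.93 + 96.33 + 95.98 + 95.42 + 99.51 + 96.44 + 96.29 + 95.76) / 12 = 1155.4700 / 12 = 96.2892
CL = X̄̄ = 96.2892

96.29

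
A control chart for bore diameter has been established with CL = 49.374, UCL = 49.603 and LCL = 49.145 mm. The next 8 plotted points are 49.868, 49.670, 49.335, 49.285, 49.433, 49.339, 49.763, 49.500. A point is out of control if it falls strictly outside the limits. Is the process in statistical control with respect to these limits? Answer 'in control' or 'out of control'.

Compare each point to [49.145, 49.603]: sample 1 = 49.868 > UCL; sample 2 = 49.670 > UCL; sample 7 = 49.763 > UCL.

out of control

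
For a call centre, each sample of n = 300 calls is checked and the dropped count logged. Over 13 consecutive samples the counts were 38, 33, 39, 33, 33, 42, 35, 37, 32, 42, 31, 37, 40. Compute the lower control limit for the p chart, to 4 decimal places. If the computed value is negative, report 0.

0.0645

p̄ = Σdᵢ / (k·n) = 472 / (13 × 300) = 0.12103
LCL = p̄ − 3·√(p̄(1−p̄)/n) = 0.12103 − 3 × 0.01883 = 0.06453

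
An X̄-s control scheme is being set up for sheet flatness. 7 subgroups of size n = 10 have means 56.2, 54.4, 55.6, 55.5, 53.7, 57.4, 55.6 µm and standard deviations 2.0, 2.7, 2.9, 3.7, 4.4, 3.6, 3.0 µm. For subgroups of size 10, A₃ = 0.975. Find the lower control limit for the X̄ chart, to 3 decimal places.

X̄̄ = (56.2 + 54.4 + 55.6 + 55.5 + 53.7 + 57.4 + 55.6) / 7 = 55.4857
s̄ = (2.0 + 2.7 + 2.9 + 3.7 + 4.4 + 3.6 + 3.0) / 7 = 3.1857
LCL = X̄̄ − A₃·s̄ = 55.4857 − 0.975 × 3.1857 = 52.3796

52.380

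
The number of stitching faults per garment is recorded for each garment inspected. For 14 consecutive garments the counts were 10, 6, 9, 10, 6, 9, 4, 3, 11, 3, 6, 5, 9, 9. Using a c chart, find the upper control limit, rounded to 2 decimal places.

15.16

c̄ = (10 + 6 + 9 + 10 + 6 + 9 + 4 + 3 + 11 + 3 + 6 + 5 + 9 + 9) / 14 = 100 / 14 = 7.1429
UCL = c̄ + 3√c̄ = 7.1429 + 3 × √7.1429 = 7.1429 + 3 × 2.6726 = 15.1607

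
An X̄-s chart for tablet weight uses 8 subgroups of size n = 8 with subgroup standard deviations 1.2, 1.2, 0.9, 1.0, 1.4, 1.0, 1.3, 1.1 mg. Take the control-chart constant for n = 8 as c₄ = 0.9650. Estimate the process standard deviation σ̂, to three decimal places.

1.179

s̄ = (1.2 + 1.2 + 0.9 + 1.0 + 1.4 + 1.0 + 1.3 + 1.1) / 8 = 1.1375
σ̂ = s̄ / c₄ = 1.1375 / 0.9650 = 1.1788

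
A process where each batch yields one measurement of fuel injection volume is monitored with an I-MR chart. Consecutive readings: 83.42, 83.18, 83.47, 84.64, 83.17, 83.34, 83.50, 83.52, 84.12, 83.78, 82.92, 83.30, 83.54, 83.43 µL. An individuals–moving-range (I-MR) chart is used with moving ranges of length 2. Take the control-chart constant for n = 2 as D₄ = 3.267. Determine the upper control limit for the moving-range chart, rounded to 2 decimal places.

Moving ranges: 0.24, 0.29, 1.17, 1.47, 0.17, 0.16, 0.02, 0.60, 0.34, 0.86, 0.38, 0.24, 0.11; M̄R̄ = 6.0500 / 13 = 0.4654
UCL_MR = D₄·M̄R̄ = 3.267 × 0.4654 = 1.5204

1.52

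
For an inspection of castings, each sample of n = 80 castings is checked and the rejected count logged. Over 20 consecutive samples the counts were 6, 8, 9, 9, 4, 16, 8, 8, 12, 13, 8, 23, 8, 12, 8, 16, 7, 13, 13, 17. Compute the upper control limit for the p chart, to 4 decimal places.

p̄ = Σdᵢ / (k·n) = 218 / (20 × 80) = 0.13625
UCL = p̄ + 3·√(p̄(1−p̄)/n) = 0.13625 + 3 × √(0.13625×0.86375/80) = 0.13625 + 3 × 0.03835 = 0.25131

0.2513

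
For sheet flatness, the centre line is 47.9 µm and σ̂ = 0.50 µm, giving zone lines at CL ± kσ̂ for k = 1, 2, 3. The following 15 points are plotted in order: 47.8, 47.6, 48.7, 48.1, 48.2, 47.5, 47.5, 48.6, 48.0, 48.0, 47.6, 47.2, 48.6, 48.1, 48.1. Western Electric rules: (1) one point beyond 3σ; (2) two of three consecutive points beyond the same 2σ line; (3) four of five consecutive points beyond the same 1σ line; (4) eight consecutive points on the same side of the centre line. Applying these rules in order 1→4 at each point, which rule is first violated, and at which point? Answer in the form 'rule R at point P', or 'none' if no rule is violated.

Zone of each point (C = within 1σ̂, B = 1σ̂–2σ̂, A = 2σ̂–3σ̂, * = beyond 3σ̂; sign = side of CL): 1:-C, 2:-C, 3:+B, 4:+C, 5:+C, 6:-C, 7:-C, 8:+B, 9:+C, 10:+C, 11:-C, 12:-B, 13:+B, 14:+C, 15:+C
No rule fires across all 15 points.

none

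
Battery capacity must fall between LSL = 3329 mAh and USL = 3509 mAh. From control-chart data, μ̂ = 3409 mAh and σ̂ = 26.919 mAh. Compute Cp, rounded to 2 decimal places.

Cp = (USL − LSL) / (6σ̂) = (3509 − 3329) / (6 × 26.919) = 180.0000 / 161.5140 = 1.1145

1.11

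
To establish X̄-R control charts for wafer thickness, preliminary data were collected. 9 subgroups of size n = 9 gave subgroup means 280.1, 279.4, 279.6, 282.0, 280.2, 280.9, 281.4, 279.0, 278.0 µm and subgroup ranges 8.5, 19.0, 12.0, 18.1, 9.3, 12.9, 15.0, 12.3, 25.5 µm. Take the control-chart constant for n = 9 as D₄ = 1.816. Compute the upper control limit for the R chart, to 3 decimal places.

26.756

R̄ = (8.5 + 19.0 + 12.0 + 18.1 + 9.3 + 12.9 + 15.0 + 12.3 + 25.5) / 9 = 132.6000 / 9 = 14.7333
UCL_R = D₄·R̄ = 1.816 × 14.7333 = 26.7557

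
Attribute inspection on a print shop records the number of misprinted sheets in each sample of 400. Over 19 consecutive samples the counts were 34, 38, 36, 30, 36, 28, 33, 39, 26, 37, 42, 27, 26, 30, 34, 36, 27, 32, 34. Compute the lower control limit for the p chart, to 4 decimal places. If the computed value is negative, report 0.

p̄ = Σdᵢ / (k·n) = 625 / (19 × 400) = 0.08224
LCL = p̄ − 3·√(p̄(1−p̄)/n) = 0.08224 − 3 × 0.01374 = 0.04103

0.0410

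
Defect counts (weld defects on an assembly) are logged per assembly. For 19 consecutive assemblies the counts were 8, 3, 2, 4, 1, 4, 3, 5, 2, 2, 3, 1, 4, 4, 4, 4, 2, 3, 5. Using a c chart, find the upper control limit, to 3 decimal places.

8.874

c̄ = (8 + 3 + 2 + 4 + 1 + 4 + 3 + 5 + 2 + 2 + 3 + 1 + 4 + 4 + 4 + 4 + 2 + 3 + 5) / 19 = 64 / 19 = 3.3684
UCL = c̄ + 3√c̄ = 3.3684 + 3 × √3.3684 = 3.3684 + 3 × 1.8353 = 8.8744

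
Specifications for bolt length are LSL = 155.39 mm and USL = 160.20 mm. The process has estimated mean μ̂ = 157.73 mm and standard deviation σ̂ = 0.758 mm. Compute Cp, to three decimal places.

Cp = (USL − LSL) / (6σ̂) = (160.20 − 155.39) / (6 × 0.758) = 4.8100 / 4.5480 = 1.0576

1.058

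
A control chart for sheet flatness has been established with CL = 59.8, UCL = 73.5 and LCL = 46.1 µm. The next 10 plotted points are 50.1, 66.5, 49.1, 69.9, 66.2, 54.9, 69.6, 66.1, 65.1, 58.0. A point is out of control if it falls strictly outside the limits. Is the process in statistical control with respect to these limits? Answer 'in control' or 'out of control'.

in control

All 10 points lie within [46.1, 73.5].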